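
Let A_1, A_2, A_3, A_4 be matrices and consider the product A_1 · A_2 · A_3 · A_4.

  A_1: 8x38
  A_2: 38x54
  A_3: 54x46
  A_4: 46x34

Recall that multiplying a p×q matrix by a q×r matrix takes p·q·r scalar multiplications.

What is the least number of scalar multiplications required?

48800

Adjacent pairs: A_1A_2 = 8·38·54 = 16416; A_2A_3 = 38·54·46 = 94392; A_3A_4 = 54·46·34 = 84456.
Length 3: A_1..A_3: k=1: 0+94392+8·38·46=108376; k=2: 16416+0+8·54·46=36288 → min 36288 | A_2..A_4: k=2: 0+84456+38·54·34=154224; k=3: 94392+0+38·46·34=153824 → min 153824.
Length 4: A_1..A_4: k=1: 0+153824+8·38·34=164160; k=2: 16416+84456+8·54·34=115560; k=3: 36288+0+8·46·34=48800 → min 48800.
Optimal order: (((A_1 · A_2) · A_3) · A_4) with cost 48800.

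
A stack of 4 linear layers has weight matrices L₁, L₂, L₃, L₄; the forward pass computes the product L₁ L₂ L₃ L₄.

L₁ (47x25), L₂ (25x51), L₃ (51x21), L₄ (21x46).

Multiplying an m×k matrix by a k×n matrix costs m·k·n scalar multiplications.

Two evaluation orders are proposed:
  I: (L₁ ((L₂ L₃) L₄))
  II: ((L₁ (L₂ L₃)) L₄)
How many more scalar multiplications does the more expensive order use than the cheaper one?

Order I = (L₁ ((L₂ L₃) L₄)): (L₂ L₃): 25×51 by 51×21 → 25×21, cost 25·51·21 = 26775; ((L₂ L₃) L₄): 25×21 by 21×46 → 25×46, cost 25·21·46 = 24150; cumulative 50925; (L₁ ((L₂ L₃) L₄)): 47×25 by 25×46 → 47×46, cost 47·25·46 = 54050; cumulative 104975. Total 104975.
Order II = ((L₁ (L₂ L₃)) L₄): (L₂ L₃): 25×51 by 51×21 → 25×21, cost 25·51·21 = 26775; (L₁ (L₂ L₃)): 47×25 by 25×21 → 47×21, cost 47·25·21 = 24675; cumulative 51450; ((L₁ (L₂ L₃)) L₄): 47×21 by 21×46 → 47×46, cost 47·21·46 = 45402; cumulative 96852. Total 96852.
Difference: |104975 − 96852| = 8123.

8123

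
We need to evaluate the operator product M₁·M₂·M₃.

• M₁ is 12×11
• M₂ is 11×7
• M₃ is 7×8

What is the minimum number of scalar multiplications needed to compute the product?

1596

Order (M₁·(M₂·M₃)): (M₂·M₃): 11×7 by 7×8 → 11×8, cost 11·7·8 = 616; (M₁·(M₂·M₃)): 12×11 by 11×8 → 12×8, cost 12·11·8 = 1056; cumulative 1672. Total 1672.
Order ((M₁·M₂)·M₃): (M₁·M₂): 12×11 by 11×7 → 12×7, cost 12·11·7 = 924; ((M₁·M₂)·M₃): 12×7 by 7×8 → 12×8, cost 12·7·8 = 672; cumulative 1596. Total 1596.
Minimum: 1596.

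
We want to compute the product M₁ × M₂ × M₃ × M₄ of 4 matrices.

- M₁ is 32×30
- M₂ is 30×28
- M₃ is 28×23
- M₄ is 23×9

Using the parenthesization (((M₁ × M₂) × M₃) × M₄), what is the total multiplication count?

54112

(M₁ × M₂): 32×30 by 30×28 → 32×28, cost 32·30·28 = 26880
((M₁ × M₂) × M₃): 32×28 by 28×23 → 32×23, cost 32·28·23 = 20608; cumulative 47488
(((M₁ × M₂) × M₃) × M₄): 32×23 by 23×9 → 32×9, cost 32·23·9 = 6624; cumulative 54112
Total: 54112 scalar multiplications.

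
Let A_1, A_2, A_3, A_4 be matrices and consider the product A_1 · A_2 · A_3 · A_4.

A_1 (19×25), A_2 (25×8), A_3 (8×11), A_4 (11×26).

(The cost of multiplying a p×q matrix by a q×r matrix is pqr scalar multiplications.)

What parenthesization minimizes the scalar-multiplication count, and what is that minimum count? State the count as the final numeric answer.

10040

Adjacent pairs: A_1A_2 = 19·25·8 = 3800; A_2A_3 = 25·8·11 = 2200; A_3A_4 = 8·11·26 = 2288.
Length 3: A_1..A_3: k=1: 0+2200+19·25·11=7425; k=2: 3800+0+19·8·11=5472 → min 5472 | A_2..A_4: k=2: 0+2288+25·8·26=7488; k=3: 2200+0+25·11·26=9350 → min 7488.
Length 4: A_1..A_4: k=1: 0+7488+19·25·26=19838; k=2: 3800+2288+19·8·26=10040; k=3: 5472+0+19·11·26=10906 → min 10040.
Optimal parenthesization: ((A_1 · A_2) · (A_3 · A_4)) with cost 10040.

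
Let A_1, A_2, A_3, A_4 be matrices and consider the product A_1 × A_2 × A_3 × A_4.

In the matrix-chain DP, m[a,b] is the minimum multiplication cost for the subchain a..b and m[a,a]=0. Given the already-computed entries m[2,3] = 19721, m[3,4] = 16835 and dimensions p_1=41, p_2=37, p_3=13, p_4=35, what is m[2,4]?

m[2,4] = min over k∈[2,3] of m[2,k]+m[k+1,4]+p_{1}·p_k·p_{4}.
k=2: 0 + 16835 + 41·37·35 = 69930; k=3: 19721 + 0 + 41·13·35 = 38376.
Minimum: 38376 at k=3.

38376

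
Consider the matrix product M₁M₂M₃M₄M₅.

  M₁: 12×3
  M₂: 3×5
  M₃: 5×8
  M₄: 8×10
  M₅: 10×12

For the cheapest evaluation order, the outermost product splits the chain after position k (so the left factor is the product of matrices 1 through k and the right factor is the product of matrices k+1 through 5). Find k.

Adjacent pairs: M₁M₂ = 12·3·5 = 180; M₂M₃ = 3·5·8 = 120; M₃M₄ = 5·8·10 = 400; M₄M₅ = 8·10·12 = 960.
Length 3: M₁..M₃: k=1: 0+120+12·3·8=408; k=2: 180+0+12·5·8=660 → min 408 | M₂..M₄: k=2: 0+400+3·5·10=550; k=3: 120+0+3·8·10=360 → min 360 | M₃..M₅: k=3: 0+960+5·8·12=1440; k=4: 400+0+5·10·12=1000 → min 1000.
Length 4: M₁..M₄: k=1: 0+360+12·3·10=720; k=2: 180+400+12·5·10=1180; k=3: 408+0+12·8·10=1368 → min 720 | M₂..M₅: k=2: 0+1000+3·5·12=1180; k=3: 120+960+3·8·12=1368; k=4: 360+0+3·10·12=720 → min 720.
Top-level splits: k=1: (M₁..M₁)·(M₂..M₅) → 0+720+12·3·12 = 1152; k=2: (M₁..M₂)·(M₃..M₅) → 180+1000+12·5·12 = 1900; k=3: (M₁..M₃)·(M₄..M₅) → 408+960+12·8·12 = 2520; k=4: (M₁..M₄)·(M₅..M₅) → 720+0+12·10·12 = 2160.
Best split is after M₁, i.e. k = 1.

1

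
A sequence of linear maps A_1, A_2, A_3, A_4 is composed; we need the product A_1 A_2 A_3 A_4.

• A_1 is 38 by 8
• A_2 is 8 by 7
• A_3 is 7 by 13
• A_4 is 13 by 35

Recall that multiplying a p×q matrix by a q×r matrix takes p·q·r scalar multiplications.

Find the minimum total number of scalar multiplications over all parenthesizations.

14623

Adjacent pairs: A_1A_2 = 38·8·7 = 2128; A_2A_3 = 8·7·13 = 728; A_3A_4 = 7·13·35 = 3185.
Length 3: A_1..A_3: k=1: 0+728+38·8·13=4680; k=2: 2128+0+38·7·13=5586 → min 4680 | A_2..A_4: k=2: 0+3185+8·7·35=5145; k=3: 728+0+8·13·35=4368 → min 4368.
Length 4: A_1..A_4: k=1: 0+4368+38·8·35=15008; k=2: 2128+3185+38·7·35=14623; k=3: 4680+0+38·13·35=21970 → min 14623.
Optimal order: ((A_1 A_2) (A_3 A_4)) with cost 14623.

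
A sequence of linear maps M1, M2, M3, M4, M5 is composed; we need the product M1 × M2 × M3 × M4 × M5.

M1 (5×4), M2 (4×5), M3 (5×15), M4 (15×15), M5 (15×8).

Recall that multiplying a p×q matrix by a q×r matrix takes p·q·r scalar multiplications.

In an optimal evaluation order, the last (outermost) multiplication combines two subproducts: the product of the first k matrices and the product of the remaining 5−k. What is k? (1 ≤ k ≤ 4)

Adjacent pairs: M1M2 = 5·4·5 = 100; M2M3 = 4·5·15 = 300; M3M4 = 5·15·15 = 1125; M4M5 = 15·15·8 = 1800.
Length 3: M1..M3: k=1: 0+300+5·4·15=600; k=2: 100+0+5·5·15=475 → min 475 | M2..M4: k=2: 0+1125+4·5·15=1425; k=3: 300+0+4·15·15=1200 → min 1200 | M3..M5: k=3: 0+1800+5·15·8=2400; k=4: 1125+0+5·15·8=1725 → min 1725.
Length 4: M1..M4: k=1: 0+1200+5·4·15=1500; k=2: 100+1125+5·5·15=1600; k=3: 475+0+5·15·15=1600 → min 1500 | M2..M5: k=2: 0+1725+4·5·8=1885; k=3: 300+1800+4·15·8=2580; k=4: 1200+0+4·15·8=1680 → min 1680.
Top-level splits: k=1: (M1..M1)·(M2..M5) → 0+1680+5·4·8 = 1840; k=2: (M1..M2)·(M3..M5) → 100+1725+5·5·8 = 2025; k=3: (M1..M3)·(M4..M5) → 475+1800+5·15·8 = 2875; k=4: (M1..M4)·(M5..M5) → 1500+0+5·15·8 = 2100.
Best split is after M1, i.e. k = 1.

1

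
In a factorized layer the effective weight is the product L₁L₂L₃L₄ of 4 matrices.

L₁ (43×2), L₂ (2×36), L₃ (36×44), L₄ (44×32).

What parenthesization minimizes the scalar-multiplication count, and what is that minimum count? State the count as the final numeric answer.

Adjacent pairs: L₁L₂ = 43·2·36 = 3096; L₂L₃ = 2·36·44 = 3168; L₃L₄ = 36·44·32 = 50688.
Length 3: L₁..L₃: k=1: 0+3168+43·2·44=6952; k=2: 3096+0+43·36·44=71208 → min 6952 | L₂..L₄: k=2: 0+50688+2·36·32=52992; k=3: 3168+0+2·44·32=5984 → min 5984.
Length 4: L₁..L₄: k=1: 0+5984+43·2·32=8736; k=2: 3096+50688+43·36·32=103320; k=3: 6952+0+43·44·32=67496 → min 8736.
Optimal parenthesization: (L₁((L₂L₃)L₄)) with cost 8736.

8736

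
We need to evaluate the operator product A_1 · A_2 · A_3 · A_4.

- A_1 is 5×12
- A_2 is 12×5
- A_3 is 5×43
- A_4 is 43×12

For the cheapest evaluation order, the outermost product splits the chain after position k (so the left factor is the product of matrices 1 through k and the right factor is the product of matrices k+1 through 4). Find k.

2

Adjacent pairs: A_1A_2 = 5·12·5 = 300; A_2A_3 = 12·5·43 = 2580; A_3A_4 = 5·43·12 = 2580.
Length 3: A_1..A_3: k=1: 0+2580+5·12·43=5160; k=2: 300+0+5·5·43=1375 → min 1375 | A_2..A_4: k=2: 0+2580+12·5·12=3300; k=3: 2580+0+12·43·12=8772 → min 3300.
Top-level splits: k=1: (A_1..A_1)·(A_2..A_4) → 0+3300+5·12·12 = 4020; k=2: (A_1..A_2)·(A_3..A_4) → 300+2580+5·5·12 = 3180; k=3: (A_1..A_3)·(A_4..A_4) → 1375+0+5·43·12 = 3955.
Best split is after A_2, i.e. k = 2.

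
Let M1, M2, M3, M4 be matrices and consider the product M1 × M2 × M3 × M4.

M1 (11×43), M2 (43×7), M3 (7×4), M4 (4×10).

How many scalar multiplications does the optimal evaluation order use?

3536

Adjacent pairs: M1M2 = 11·43·7 = 3311; M2M3 = 43·7·4 = 1204; M3M4 = 7·4·10 = 280.
Length 3: M1..M3: k=1: 0+1204+11·43·4=3096; k=2: 3311+0+11·7·4=3619 → min 3096 | M2..M4: k=2: 0+280+43·7·10=3290; k=3: 1204+0+43·4·10=2924 → min 2924.
Length 4: M1..M4: k=1: 0+2924+11·43·10=7654; k=2: 3311+280+11·7·10=4361; k=3: 3096+0+11·4·10=3536 → min 3536.
Optimal order: ((M1 × (M2 × M3)) × M4) with cost 3536.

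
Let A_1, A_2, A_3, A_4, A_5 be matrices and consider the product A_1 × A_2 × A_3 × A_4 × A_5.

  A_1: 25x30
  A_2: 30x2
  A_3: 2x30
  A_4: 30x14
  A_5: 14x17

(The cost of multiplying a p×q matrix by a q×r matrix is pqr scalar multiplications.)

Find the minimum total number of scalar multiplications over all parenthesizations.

Adjacent pairs: A_1A_2 = 25·30·2 = 1500; A_2A_3 = 30·2·30 = 1800; A_3A_4 = 2·30·14 = 840; A_4A_5 = 30·14·17 = 7140.
Length 3: A_1..A_3: k=1: 0+1800+25·30·30=24300; k=2: 1500+0+25·2·30=3000 → min 3000 | A_2..A_4: k=2: 0+840+30·2·14=1680; k=3: 1800+0+30·30·14=14400 → min 1680 | A_3..A_5: k=3: 0+7140+2·30·17=8160; k=4: 840+0+2·14·17=1316 → min 1316.
Length 4: A_1..A_4: k=1: 0+1680+25·30·14=12180; k=2: 1500+840+25·2·14=3040; k=3: 3000+0+25·30·14=13500 → min 3040 | A_2..A_5: k=2: 0+1316+30·2·17=2336; k=3: 1800+7140+30·30·17=24240; k=4: 1680+0+30·14·17=8820 → min 2336.
Length 5: A_1..A_5: k=1: 0+2336+25·30·17=15086; k=2: 1500+1316+25·2·17=3666; k=3: 3000+7140+25·30·17=22890; k=4: 3040+0+25·14·17=8990 → min 3666.
Optimal order: ((A_1 × A_2) × ((A_3 × A_4) × A_5)) with cost 3666.

3666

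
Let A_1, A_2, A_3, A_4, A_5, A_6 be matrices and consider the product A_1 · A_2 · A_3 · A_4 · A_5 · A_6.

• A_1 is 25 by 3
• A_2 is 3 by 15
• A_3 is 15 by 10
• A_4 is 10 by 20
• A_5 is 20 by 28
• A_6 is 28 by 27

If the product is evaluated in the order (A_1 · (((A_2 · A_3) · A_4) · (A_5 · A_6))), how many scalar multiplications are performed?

(A_2 · A_3): 3×15 by 15×10 → 3×10, cost 3·15·10 = 450
((A_2 · A_3) · A_4): 3×10 by 10×20 → 3×20, cost 3·10·20 = 600; cumulative 1050
(A_5 · A_6): 20×28 by 28×27 → 20×27, cost 20·28·27 = 15120
(((A_2 · A_3) · A_4) · (A_5 · A_6)): 3×20 by 20×27 → 3×27, cost 3·20·27 = 1620; cumulative 17790
(A_1 · (((A_2 · A_3) · A_4) · (A_5 · A_6))): 25×3 by 3×27 → 25×27, cost 25·3·27 = 2025; cumulative 19815
Total: 19815 scalar multiplications.

19815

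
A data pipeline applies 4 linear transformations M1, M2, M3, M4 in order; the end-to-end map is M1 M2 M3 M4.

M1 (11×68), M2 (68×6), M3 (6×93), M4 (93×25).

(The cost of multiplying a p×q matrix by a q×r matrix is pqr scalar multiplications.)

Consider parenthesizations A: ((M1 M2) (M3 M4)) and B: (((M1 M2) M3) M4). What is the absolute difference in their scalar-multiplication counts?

Order A = ((M1 M2) (M3 M4)): (M1 M2): 11×68 by 68×6 → 11×6, cost 11·68·6 = 4488; (M3 M4): 6×93 by 93×25 → 6×25, cost 6·93·25 = 13950; ((M1 M2) (M3 M4)): 11×6 by 6×25 → 11×25, cost 11·6·25 = 1650; cumulative 20088. Total 20088.
Order B = (((M1 M2) M3) M4): (M1 M2): 11×68 by 68×6 → 11×6, cost 11·68·6 = 4488; ((M1 M2) M3): 11×6 by 6×93 → 11×93, cost 11·6·93 = 6138; cumulative 10626; (((M1 M2) M3) M4): 11×93 by 93×25 → 11×25, cost 11·93·25 = 25575; cumulative 36201. Total 36201.
Difference: |20088 − 36201| = 16113.

16113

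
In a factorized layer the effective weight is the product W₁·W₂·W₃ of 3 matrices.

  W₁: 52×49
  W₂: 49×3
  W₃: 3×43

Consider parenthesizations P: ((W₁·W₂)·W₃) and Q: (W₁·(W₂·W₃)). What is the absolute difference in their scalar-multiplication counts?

Order P = ((W₁·W₂)·W₃): (W₁·W₂): 52×49 by 49×3 → 52×3, cost 52·49·3 = 7644; ((W₁·W₂)·W₃): 52×3 by 3×43 → 52×43, cost 52·3·43 = 6708; cumulative 14352. Total 14352.
Order Q = (W₁·(W₂·W₃)): (W₂·W₃): 49×3 by 3×43 → 49×43, cost 49·3·43 = 6321; (W₁·(W₂·W₃)): 52×49 by 49×43 → 52×43, cost 52·49·43 = 109564; cumulative 115885. Total 115885.
Difference: |14352 − 115885| = 101533.

101533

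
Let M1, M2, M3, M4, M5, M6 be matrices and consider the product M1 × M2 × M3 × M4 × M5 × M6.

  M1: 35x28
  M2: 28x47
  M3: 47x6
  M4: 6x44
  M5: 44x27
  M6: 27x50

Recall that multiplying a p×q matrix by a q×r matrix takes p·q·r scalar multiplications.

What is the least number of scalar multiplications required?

39504

Adjacent pairs: M1M2 = 35·28·47 = 46060; M2M3 = 28·47·6 = 7896; M3M4 = 47·6·44 = 12408; M4M5 = 6·44·27 = 7128; M5M6 = 44·27·50 = 59400.
Length 3: M1..M3: k=1: 0+7896+35·28·6=13776; k=2: 46060+0+35·47·6=55930 → min 13776 | M2..M4: k=2: 0+12408+28·47·44=70312; k=3: 7896+0+28·6·44=15288 → min 15288 | M3..M5: k=3: 0+7128+47·6·27=14742; k=4: 12408+0+47·44·27=68244 → min 14742 | M4..M6: k=4: 0+59400+6·44·50=72600; k=5: 7128+0+6·27·50=15228 → min 15228.
Length 4: M1..M4: k=1: 0+15288+35·28·44=58408; k=2: 46060+12408+35·47·44=130848; k=3: 13776+0+35·6·44=23016 → min 23016 | M2..M5: k=2: 0+14742+28·47·27=50274; k=3: 7896+7128+28·6·27=19560; k=4: 15288+0+28·44·27=48552 → min 19560 | M3..M6: k=3: 0+15228+47·6·50=29328; k=4: 12408+59400+47·44·50=175208; k=5: 14742+0+47·27·50=78192 → min 29328.
Length 5: M1..M5: k=1: 0+19560+35·28·27=46020; k=2: 46060+14742+35·47·27=105217; k=3: 13776+7128+35·6·27=26574; k=4: 23016+0+35·44·27=64596 → min 26574 | M2..M6: k=2: 0+29328+28·47·50=95128; k=3: 7896+15228+28·6·50=31524; k=4: 15288+59400+28·44·50=136288; k=5: 19560+0+28·27·50=57360 → min 31524.
Length 6: M1..M6: k=1: 0+31524+35·28·50=80524; k=2: 46060+29328+35·47·50=157638; k=3: 13776+15228+35·6·50=39504; k=4: 23016+59400+35·44·50=159416; k=5: 26574+0+35·27·50=73824 → min 39504.
Optimal order: ((M1 × (M2 × M3)) × ((M4 × M5) × M6)) with cost 39504.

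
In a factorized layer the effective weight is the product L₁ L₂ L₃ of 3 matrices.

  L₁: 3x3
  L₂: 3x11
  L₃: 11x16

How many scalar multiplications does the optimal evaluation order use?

Order (L₁ (L₂ L₃)): (L₂ L₃): 3×11 by 11×16 → 3×16, cost 3·11·16 = 528; (L₁ (L₂ L₃)): 3×3 by 3×16 → 3×16, cost 3·3·16 = 144; cumulative 672. Total 672.
Order ((L₁ L₂) L₃): (L₁ L₂): 3×3 by 3×11 → 3×11, cost 3·3·11 = 99; ((L₁ L₂) L₃): 3×11 by 11×16 → 3×16, cost 3·11·16 = 528; cumulative 627. Total 627.
Minimum: 627.

627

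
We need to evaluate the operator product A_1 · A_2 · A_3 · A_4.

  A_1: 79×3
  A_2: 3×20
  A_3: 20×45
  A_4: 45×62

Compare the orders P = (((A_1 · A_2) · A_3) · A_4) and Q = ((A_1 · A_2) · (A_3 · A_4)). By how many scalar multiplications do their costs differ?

137750

Order P = (((A_1 · A_2) · A_3) · A_4): (A_1 · A_2): 79×3 by 3×20 → 79×20, cost 79·3·20 = 4740; ((A_1 · A_2) · A_3): 79×20 by 20×45 → 79×45, cost 79·20·45 = 71100; cumulative 75840; (((A_1 · A_2) · A_3) · A_4): 79×45 by 45×62 → 79×62, cost 79·45·62 = 220410; cumulative 296250. Total 296250.
Order Q = ((A_1 · A_2) · (A_3 · A_4)): (A_1 · A_2): 79×3 by 3×20 → 79×20, cost 79·3·20 = 4740; (A_3 · A_4): 20×45 by 45×62 → 20×62, cost 20·45·62 = 55800; ((A_1 · A_2) · (A_3 · A_4)): 79×20 by 20×62 → 79×62, cost 79·20·62 = 97960; cumulative 158500. Total 158500.
Difference: |296250 − 158500| = 137750.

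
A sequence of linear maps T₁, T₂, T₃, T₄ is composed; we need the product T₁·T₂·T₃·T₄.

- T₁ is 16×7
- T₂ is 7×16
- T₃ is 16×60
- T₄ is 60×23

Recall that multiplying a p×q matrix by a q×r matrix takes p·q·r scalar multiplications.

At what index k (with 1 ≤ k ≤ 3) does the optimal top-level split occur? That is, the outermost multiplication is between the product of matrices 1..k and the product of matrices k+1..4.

Adjacent pairs: T₁T₂ = 16·7·16 = 1792; T₂T₃ = 7·16·60 = 6720; T₃T₄ = 16·60·23 = 22080.
Length 3: T₁..T₃: k=1: 0+6720+16·7·60=13440; k=2: 1792+0+16·16·60=17152 → min 13440 | T₂..T₄: k=2: 0+22080+7·16·23=24656; k=3: 6720+0+7·60·23=16380 → min 16380.
Top-level splits: k=1: (T₁..T₁)·(T₂..T₄) → 0+16380+16·7·23 = 18956; k=2: (T₁..T₂)·(T₃..T₄) → 1792+22080+16·16·23 = 29760; k=3: (T₁..T₃)·(T₄..T₄) → 13440+0+16·60·23 = 35520.
Best split is after T₁, i.e. k = 1.

1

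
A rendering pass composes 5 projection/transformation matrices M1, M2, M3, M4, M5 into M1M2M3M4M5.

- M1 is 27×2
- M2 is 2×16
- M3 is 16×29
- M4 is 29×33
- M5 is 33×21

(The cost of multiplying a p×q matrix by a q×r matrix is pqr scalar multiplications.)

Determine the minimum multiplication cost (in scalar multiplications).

Adjacent pairs: M1M2 = 27·2·16 = 864; M2M3 = 2·16·29 = 928; M3M4 = 16·29·33 = 15312; M4M5 = 29·33·21 = 20097.
Length 3: M1..M3: k=1: 0+928+27·2·29=2494; k=2: 864+0+27·16·29=13392 → min 2494 | M2..M4: k=2: 0+15312+2·16·33=16368; k=3: 928+0+2·29·33=2842 → min 2842 | M3..M5: k=3: 0+20097+16·29·21=29841; k=4: 15312+0+16·33·21=26400 → min 26400.
Length 4: M1..M4: k=1: 0+2842+27·2·33=4624; k=2: 864+15312+27·16·33=30432; k=3: 2494+0+27·29·33=28333 → min 4624 | M2..M5: k=2: 0+26400+2·16·21=27072; k=3: 928+20097+2·29·21=22243; k=4: 2842+0+2·33·21=4228 → min 4228.
Length 5: M1..M5: k=1: 0+4228+27·2·21=5362; k=2: 864+26400+27·16·21=36336; k=3: 2494+20097+27·29·21=39034; k=4: 4624+0+27·33·21=23335 → min 5362.
Optimal order: (M1(((M2M3)M4)M5)) with cost 5362.

5362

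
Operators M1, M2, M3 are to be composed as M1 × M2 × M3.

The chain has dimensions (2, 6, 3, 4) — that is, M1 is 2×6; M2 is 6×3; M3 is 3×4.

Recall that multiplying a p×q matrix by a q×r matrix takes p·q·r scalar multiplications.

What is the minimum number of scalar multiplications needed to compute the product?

60

Order (M1 × (M2 × M3)): (M2 × M3): 6×3 by 3×4 → 6×4, cost 6·3·4 = 72; (M1 × (M2 × M3)): 2×6 by 6×4 → 2×4, cost 2·6·4 = 48; cumulative 120. Total 120.
Order ((M1 × M2) × M3): (M1 × M2): 2×6 by 6×3 → 2×3, cost 2·6·3 = 36; ((M1 × M2) × M3): 2×3 by 3×4 → 2×4, cost 2·3·4 = 24; cumulative 60. Total 60.
Minimum: 60.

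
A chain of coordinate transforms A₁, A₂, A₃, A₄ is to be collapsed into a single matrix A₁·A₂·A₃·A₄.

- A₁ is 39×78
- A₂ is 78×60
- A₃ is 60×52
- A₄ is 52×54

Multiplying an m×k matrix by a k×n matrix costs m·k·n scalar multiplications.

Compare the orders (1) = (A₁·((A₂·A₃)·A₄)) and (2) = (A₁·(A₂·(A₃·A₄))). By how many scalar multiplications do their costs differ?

Order (1) = (A₁·((A₂·A₃)·A₄)): (A₂·A₃): 78×60 by 60×52 → 78×52, cost 78·60·52 = 243360; ((A₂·A₃)·A₄): 78×52 by 52×54 → 78×54, cost 78·52·54 = 219024; cumulative 462384; (A₁·((A₂·A₃)·A₄)): 39×78 by 78×54 → 39×54, cost 39·78·54 = 164268; cumulative 626652. Total 626652.
Order (2) = (A₁·(A₂·(A₃·A₄))): (A₃·A₄): 60×52 by 52×54 → 60×54, cost 60·52·54 = 168480; (A₂·(A₃·A₄)): 78×60 by 60×54 → 78×54, cost 78·60·54 = 252720; cumulative 421200; (A₁·(A₂·(A₃·A₄))): 39×78 by 78×54 → 39×54, cost 39·78·54 = 164268; cumulative 585468. Total 585468.
Difference: |626652 − 585468| = 41184.

41184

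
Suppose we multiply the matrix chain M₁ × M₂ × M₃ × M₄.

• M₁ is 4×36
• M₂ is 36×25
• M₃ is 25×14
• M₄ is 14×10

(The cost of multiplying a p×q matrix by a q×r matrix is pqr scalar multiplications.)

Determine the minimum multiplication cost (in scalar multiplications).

5560

Adjacent pairs: M₁M₂ = 4·36·25 = 3600; M₂M₃ = 36·25·14 = 12600; M₃M₄ = 25·14·10 = 3500.
Length 3: M₁..M₃: k=1: 0+12600+4·36·14=14616; k=2: 3600+0+4·25·14=5000 → min 5000 | M₂..M₄: k=2: 0+3500+36·25·10=12500; k=3: 12600+0+36·14·10=17640 → min 12500.
Length 4: M₁..M₄: k=1: 0+12500+4·36·10=13940; k=2: 3600+3500+4·25·10=8100; k=3: 5000+0+4·14·10=5560 → min 5560.
Optimal order: (((M₁ × M₂) × M₃) × M₄) with cost 5560.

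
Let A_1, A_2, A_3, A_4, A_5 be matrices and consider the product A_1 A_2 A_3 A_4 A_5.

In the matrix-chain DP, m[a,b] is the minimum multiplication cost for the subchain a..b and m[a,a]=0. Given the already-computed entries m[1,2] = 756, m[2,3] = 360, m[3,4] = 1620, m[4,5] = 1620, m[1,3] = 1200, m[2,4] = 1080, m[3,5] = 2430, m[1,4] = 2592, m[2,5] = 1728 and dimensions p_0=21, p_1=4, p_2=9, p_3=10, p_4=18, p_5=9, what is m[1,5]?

2484

m[1,5] = min over k∈[1,4] of m[1,k]+m[k+1,5]+p_{0}·p_k·p_{5}.
k=1: 0 + 1728 + 21·4·9 = 2484; k=2: 756 + 2430 + 21·9·9 = 4887; k=3: 1200 + 1620 + 21·10·9 = 4710; k=4: 2592 + 0 + 21·18·9 = 5994.
Minimum: 2484 at k=1.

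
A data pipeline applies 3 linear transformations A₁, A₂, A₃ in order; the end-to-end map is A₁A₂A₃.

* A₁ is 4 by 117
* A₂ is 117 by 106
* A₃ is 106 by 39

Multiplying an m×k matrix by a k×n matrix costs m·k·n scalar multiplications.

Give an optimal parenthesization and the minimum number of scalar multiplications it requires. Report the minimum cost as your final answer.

66144

(A₁(A₂A₃)): cost 501930.
((A₁A₂)A₃): cost 66144.
Optimal: ((A₁A₂)A₃) with cost 66144.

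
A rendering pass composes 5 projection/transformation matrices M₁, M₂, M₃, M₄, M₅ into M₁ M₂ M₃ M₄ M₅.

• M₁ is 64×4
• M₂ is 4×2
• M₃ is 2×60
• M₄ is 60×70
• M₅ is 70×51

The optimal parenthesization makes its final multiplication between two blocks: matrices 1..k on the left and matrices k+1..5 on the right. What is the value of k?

2

Adjacent pairs: M₁M₂ = 64·4·2 = 512; M₂M₃ = 4·2·60 = 480; M₃M₄ = 2·60·70 = 8400; M₄M₅ = 60·70·51 = 214200.
Length 3: M₁..M₃: k=1: 0+480+64·4·60=15840; k=2: 512+0+64·2·60=8192 → min 8192 | M₂..M₄: k=2: 0+8400+4·2·70=8960; k=3: 480+0+4·60·70=17280 → min 8960 | M₃..M₅: k=3: 0+214200+2·60·51=220320; k=4: 8400+0+2·70·51=15540 → min 15540.
Length 4: M₁..M₄: k=1: 0+8960+64·4·70=26880; k=2: 512+8400+64·2·70=17872; k=3: 8192+0+64·60·70=276992 → min 17872 | M₂..M₅: k=2: 0+15540+4·2·51=15948; k=3: 480+214200+4·60·51=226920; k=4: 8960+0+4·70·51=23240 → min 15948.
Top-level splits: k=1: (M₁..M₁)·(M₂..M₅) → 0+15948+64·4·51 = 29004; k=2: (M₁..M₂)·(M₃..M₅) → 512+15540+64·2·51 = 22580; k=3: (M₁..M₃)·(M₄..M₅) → 8192+214200+64·60·51 = 418232; k=4: (M₁..M₄)·(M₅..M₅) → 17872+0+64·70·51 = 246352.
Best split is after M₂, i.e. k = 2.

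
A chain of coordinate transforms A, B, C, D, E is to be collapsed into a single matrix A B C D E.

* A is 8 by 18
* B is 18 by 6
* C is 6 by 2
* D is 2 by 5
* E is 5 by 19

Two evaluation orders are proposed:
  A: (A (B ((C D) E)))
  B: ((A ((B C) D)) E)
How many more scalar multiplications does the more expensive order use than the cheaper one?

Order A = (A (B ((C D) E))): (C D): 6×2 by 2×5 → 6×5, cost 6·2·5 = 60; ((C D) E): 6×5 by 5×19 → 6×19, cost 6·5·19 = 570; cumulative 630; (B ((C D) E)): 18×6 by 6×19 → 18×19, cost 18·6·19 = 2052; cumulative 2682; (A (B ((C D) E))): 8×18 by 18×19 → 8×19, cost 8·18·19 = 2736; cumulative 5418. Total 5418.
Order B = ((A ((B C) D)) E): (B C): 18×6 by 6×2 → 18×2, cost 18·6·2 = 216; ((B C) D): 18×2 by 2×5 → 18×5, cost 18·2·5 = 180; cumulative 396; (A ((B C) D)): 8×18 by 18×5 → 8×5, cost 8·18·5 = 720; cumulative 1116; ((A ((B C) D)) E): 8×5 by 5×19 → 8×19, cost 8·5·19 = 760; cumulative 1876. Total 1876.
Difference: |5418 − 1876| = 3542.

3542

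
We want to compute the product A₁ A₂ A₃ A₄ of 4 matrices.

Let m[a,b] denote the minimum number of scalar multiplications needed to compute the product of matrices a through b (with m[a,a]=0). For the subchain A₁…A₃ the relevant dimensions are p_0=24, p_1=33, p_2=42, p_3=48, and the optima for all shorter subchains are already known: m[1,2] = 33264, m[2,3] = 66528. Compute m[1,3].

81648

m[1,3] = min over k∈[1,2] of m[1,k]+m[k+1,3]+p_{0}·p_k·p_{3}.
k=1: 0 + 66528 + 24·33·48 = 104544; k=2: 33264 + 0 + 24·42·48 = 81648.
Minimum: 81648 at k=2.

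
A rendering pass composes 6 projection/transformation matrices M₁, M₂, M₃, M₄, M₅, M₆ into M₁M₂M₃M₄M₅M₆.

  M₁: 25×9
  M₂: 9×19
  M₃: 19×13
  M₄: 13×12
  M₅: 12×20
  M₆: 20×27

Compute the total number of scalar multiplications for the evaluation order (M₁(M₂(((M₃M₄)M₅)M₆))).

28476

(M₃M₄): 19×13 by 13×12 → 19×12, cost 19·13·12 = 2964
((M₃M₄)M₅): 19×12 by 12×20 → 19×20, cost 19·12·20 = 4560; cumulative 7524
(((M₃M₄)M₅)M₆): 19×20 by 20×27 → 19×27, cost 19·20·27 = 10260; cumulative 17784
(M₂(((M₃M₄)M₅)M₆)): 9×19 by 19×27 → 9×27, cost 9·19·27 = 4617; cumulative 22401
(M₁(M₂(((M₃M₄)M₅)M₆))): 25×9 by 9×27 → 25×27, cost 25·9·27 = 6075; cumulative 28476
Total: 28476 scalar multiplications.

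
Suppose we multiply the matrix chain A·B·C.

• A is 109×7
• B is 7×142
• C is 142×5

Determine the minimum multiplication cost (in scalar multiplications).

Order (A·(B·C)): (B·C): 7×142 by 142×5 → 7×5, cost 7·142·5 = 4970; (A·(B·C)): 109×7 by 7×5 → 109×5, cost 109·7·5 = 3815; cumulative 8785. Total 8785.
Order ((A·B)·C): (A·B): 109×7 by 7×142 → 109×142, cost 109·7·142 = 108346; ((A·B)·C): 109×142 by 142×5 → 109×5, cost 109·142·5 = 77390; cumulative 185736. Total 185736.
Minimum: 8785.

8785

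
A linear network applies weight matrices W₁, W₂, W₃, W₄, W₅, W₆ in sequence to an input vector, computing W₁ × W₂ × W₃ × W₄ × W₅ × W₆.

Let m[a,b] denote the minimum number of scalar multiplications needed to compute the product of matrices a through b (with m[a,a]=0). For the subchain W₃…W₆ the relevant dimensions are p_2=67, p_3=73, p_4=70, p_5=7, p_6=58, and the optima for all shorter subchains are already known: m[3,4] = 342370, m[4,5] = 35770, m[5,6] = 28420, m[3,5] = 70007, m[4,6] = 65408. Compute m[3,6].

97209

m[3,6] = min over k∈[3,5] of m[3,k]+m[k+1,6]+p_{2}·p_k·p_{6}.
k=3: 0 + 65408 + 67·73·58 = 349086; k=4: 342370 + 28420 + 67·70·58 = 642810; k=5: 70007 + 0 + 67·7·58 = 97209.
Minimum: 97209 at k=5.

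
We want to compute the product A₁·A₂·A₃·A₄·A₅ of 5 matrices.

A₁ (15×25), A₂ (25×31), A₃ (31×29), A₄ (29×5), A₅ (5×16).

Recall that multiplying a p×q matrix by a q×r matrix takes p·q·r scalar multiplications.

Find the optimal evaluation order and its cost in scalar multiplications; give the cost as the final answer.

11445

Adjacent pairs: A₁A₂ = 15·25·31 = 11625; A₂A₃ = 25·31·29 = 22475; A₃A₄ = 31·29·5 = 4495; A₄A₅ = 29·5·16 = 2320.
Length 3: A₁..A₃: k=1: 0+22475+15·25·29=33350; k=2: 11625+0+15·31·29=25110 → min 25110 | A₂..A₄: k=2: 0+4495+25·31·5=8370; k=3: 22475+0+25·29·5=26100 → min 8370 | A₃..A₅: k=3: 0+2320+31·29·16=16704; k=4: 4495+0+31·5·16=6975 → min 6975.
Length 4: A₁..A₄: k=1: 0+8370+15·25·5=10245; k=2: 11625+4495+15·31·5=18445; k=3: 25110+0+15·29·5=27285 → min 10245 | A₂..A₅: k=2: 0+6975+25·31·16=19375; k=3: 22475+2320+25·29·16=36395; k=4: 8370+0+25·5·16=10370 → min 10370.
Length 5: A₁..A₅: k=1: 0+10370+15·25·16=16370; k=2: 11625+6975+15·31·16=26040; k=3: 25110+2320+15·29·16=34390; k=4: 10245+0+15·5·16=11445 → min 11445.
Optimal parenthesization: ((A₁·(A₂·(A₃·A₄)))·A₅) with cost 11445.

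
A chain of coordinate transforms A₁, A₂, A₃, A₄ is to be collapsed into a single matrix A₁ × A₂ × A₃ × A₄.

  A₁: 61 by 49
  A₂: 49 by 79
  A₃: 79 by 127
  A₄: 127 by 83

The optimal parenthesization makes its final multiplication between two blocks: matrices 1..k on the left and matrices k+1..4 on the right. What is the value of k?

1

Adjacent pairs: A₁A₂ = 61·49·79 = 236131; A₂A₃ = 49·79·127 = 491617; A₃A₄ = 79·127·83 = 832739.
Length 3: A₁..A₃: k=1: 0+491617+61·49·127=871220; k=2: 236131+0+61·79·127=848144 → min 848144 | A₂..A₄: k=2: 0+832739+49·79·83=1154032; k=3: 491617+0+49·127·83=1008126 → min 1008126.
Top-level splits: k=1: (A₁..A₁)·(A₂..A₄) → 0+1008126+61·49·83 = 1256213; k=2: (A₁..A₂)·(A₃..A₄) → 236131+832739+61·79·83 = 1468847; k=3: (A₁..A₃)·(A₄..A₄) → 848144+0+61·127·83 = 1491145.
Best split is after A₁, i.e. k = 1.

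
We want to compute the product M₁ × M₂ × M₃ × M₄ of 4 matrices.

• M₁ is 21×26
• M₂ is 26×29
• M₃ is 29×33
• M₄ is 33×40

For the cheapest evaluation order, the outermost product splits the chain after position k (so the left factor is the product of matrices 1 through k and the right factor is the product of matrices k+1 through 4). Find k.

3

Adjacent pairs: M₁M₂ = 21·26·29 = 15834; M₂M₃ = 26·29·33 = 24882; M₃M₄ = 29·33·40 = 38280.
Length 3: M₁..M₃: k=1: 0+24882+21·26·33=42900; k=2: 15834+0+21·29·33=35931 → min 35931 | M₂..M₄: k=2: 0+38280+26·29·40=68440; k=3: 24882+0+26·33·40=59202 → min 59202.
Top-level splits: k=1: (M₁..M₁)·(M₂..M₄) → 0+59202+21·26·40 = 81042; k=2: (M₁..M₂)·(M₃..M₄) → 15834+38280+21·29·40 = 78474; k=3: (M₁..M₃)·(M₄..M₄) → 35931+0+21·33·40 = 63651.
Best split is after M₃, i.e. k = 3.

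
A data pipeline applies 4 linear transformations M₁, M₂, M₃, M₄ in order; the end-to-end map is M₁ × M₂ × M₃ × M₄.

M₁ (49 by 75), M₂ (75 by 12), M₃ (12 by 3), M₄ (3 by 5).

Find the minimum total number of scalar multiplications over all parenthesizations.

Adjacent pairs: M₁M₂ = 49·75·12 = 44100; M₂M₃ = 75·12·3 = 2700; M₃M₄ = 12·3·5 = 180.
Length 3: M₁..M₃: k=1: 0+2700+49·75·3=13725; k=2: 44100+0+49·12·3=45864 → min 13725 | M₂..M₄: k=2: 0+180+75·12·5=4680; k=3: 2700+0+75·3·5=3825 → min 3825.
Length 4: M₁..M₄: k=1: 0+3825+49·75·5=22200; k=2: 44100+180+49·12·5=47220; k=3: 13725+0+49·3·5=14460 → min 14460.
Optimal order: ((M₁ × (M₂ × M₃)) × M₄) with cost 14460.

14460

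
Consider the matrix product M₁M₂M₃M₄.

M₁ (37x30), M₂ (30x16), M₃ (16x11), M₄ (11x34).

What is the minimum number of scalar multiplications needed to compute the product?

Adjacent pairs: M₁M₂ = 37·30·16 = 17760; M₂M₃ = 30·16·11 = 5280; M₃M₄ = 16·11·34 = 5984.
Length 3: M₁..M₃: k=1: 0+5280+37·30·11=17490; k=2: 17760+0+37·16·11=24272 → min 17490 | M₂..M₄: k=2: 0+5984+30·16·34=22304; k=3: 5280+0+30·11·34=16500 → min 16500.
Length 4: M₁..M₄: k=1: 0+16500+37·30·34=54240; k=2: 17760+5984+37·16·34=43872; k=3: 17490+0+37·11·34=31328 → min 31328.
Optimal order: ((M₁(M₂M₃))M₄) with cost 31328.

31328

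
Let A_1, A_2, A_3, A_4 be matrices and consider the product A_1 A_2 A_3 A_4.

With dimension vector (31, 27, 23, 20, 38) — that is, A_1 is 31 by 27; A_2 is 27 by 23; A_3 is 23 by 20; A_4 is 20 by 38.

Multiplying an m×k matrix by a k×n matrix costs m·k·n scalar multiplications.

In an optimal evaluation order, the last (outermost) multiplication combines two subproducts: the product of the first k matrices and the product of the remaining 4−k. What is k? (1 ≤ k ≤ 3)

Adjacent pairs: A_1A_2 = 31·27·23 = 19251; A_2A_3 = 27·23·20 = 12420; A_3A_4 = 23·20·38 = 17480.
Length 3: A_1..A_3: k=1: 0+12420+31·27·20=29160; k=2: 19251+0+31·23·20=33511 → min 29160 | A_2..A_4: k=2: 0+17480+27·23·38=41078; k=3: 12420+0+27·20·38=32940 → min 32940.
Top-level splits: k=1: (A_1..A_1)·(A_2..A_4) → 0+32940+31·27·38 = 64746; k=2: (A_1..A_2)·(A_3..A_4) → 19251+17480+31·23·38 = 63825; k=3: (A_1..A_3)·(A_4..A_4) → 29160+0+31·20·38 = 52720.
Best split is after A_3, i.e. k = 3.

3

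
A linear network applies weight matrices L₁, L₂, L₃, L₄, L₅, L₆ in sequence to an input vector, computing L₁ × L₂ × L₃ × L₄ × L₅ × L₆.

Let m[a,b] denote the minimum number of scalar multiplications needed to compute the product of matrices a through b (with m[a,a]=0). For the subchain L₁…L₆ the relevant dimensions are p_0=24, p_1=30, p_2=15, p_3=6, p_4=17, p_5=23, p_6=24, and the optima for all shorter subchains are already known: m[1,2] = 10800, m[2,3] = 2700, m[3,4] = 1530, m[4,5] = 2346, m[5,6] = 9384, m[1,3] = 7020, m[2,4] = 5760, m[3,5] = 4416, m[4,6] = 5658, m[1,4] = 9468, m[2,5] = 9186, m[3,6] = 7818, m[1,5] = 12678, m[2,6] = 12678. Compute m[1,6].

16134

m[1,6] = min over k∈[1,5] of m[1,k]+m[k+1,6]+p_{0}·p_k·p_{6}.
k=1: 0 + 12678 + 24·30·24 = 29958; k=2: 10800 + 7818 + 24·15·24 = 27258; k=3: 7020 + 5658 + 24·6·24 = 16134; k=4: 9468 + 9384 + 24·17·24 = 28644; k=5: 12678 + 0 + 24·23·24 = 25926.
Minimum: 16134 at k=3.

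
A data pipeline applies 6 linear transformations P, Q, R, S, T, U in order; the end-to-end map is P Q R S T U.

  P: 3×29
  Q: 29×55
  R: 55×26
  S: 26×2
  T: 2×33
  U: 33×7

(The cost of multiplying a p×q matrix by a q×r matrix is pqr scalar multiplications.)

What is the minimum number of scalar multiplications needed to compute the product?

6728

Adjacent pairs: PQ = 3·29·55 = 4785; QR = 29·55·26 = 41470; RS = 55·26·2 = 2860; ST = 26·2·33 = 1716; TU = 2·33·7 = 462.
Length 3: P..R: k=1: 0+41470+3·29·26=43732; k=2: 4785+0+3·55·26=9075 → min 9075 | Q..S: k=2: 0+2860+29·55·2=6050; k=3: 41470+0+29·26·2=42978 → min 6050 | R..T: k=3: 0+1716+55·26·33=48906; k=4: 2860+0+55·2·33=6490 → min 6490 | S..U: k=4: 0+462+26·2·7=826; k=5: 1716+0+26·33·7=7722 → min 826.
Length 4: P..S: k=1: 0+6050+3·29·2=6224; k=2: 4785+2860+3·55·2=7975; k=3: 9075+0+3·26·2=9231 → min 6224 | Q..T: k=2: 0+6490+29·55·33=59125; k=3: 41470+1716+29·26·33=68068; k=4: 6050+0+29·2·33=7964 → min 7964 | R..U: k=3: 0+826+55·26·7=10836; k=4: 2860+462+55·2·7=4092; k=5: 6490+0+55·33·7=19195 → min 4092.
Length 5: P..T: k=1: 0+7964+3·29·33=10835; k=2: 4785+6490+3·55·33=16720; k=3: 9075+1716+3·26·33=13365; k=4: 6224+0+3·2·33=6422 → min 6422 | Q..U: k=2: 0+4092+29·55·7=15257; k=3: 41470+826+29·26·7=47574; k=4: 6050+462+29·2·7=6918; k=5: 7964+0+29·33·7=14663 → min 6918.
Length 6: P..U: k=1: 0+6918+3·29·7=7527; k=2: 4785+4092+3·55·7=10032; k=3: 9075+826+3·26·7=10447; k=4: 6224+462+3·2·7=6728; k=5: 6422+0+3·33·7=7115 → min 6728.
Optimal order: ((P (Q (R S))) (T U)) with cost 6728.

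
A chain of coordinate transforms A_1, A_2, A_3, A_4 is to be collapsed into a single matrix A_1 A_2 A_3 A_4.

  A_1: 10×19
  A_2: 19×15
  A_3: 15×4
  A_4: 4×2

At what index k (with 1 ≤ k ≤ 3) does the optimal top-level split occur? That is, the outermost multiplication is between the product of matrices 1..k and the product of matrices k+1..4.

Adjacent pairs: A_1A_2 = 10·19·15 = 2850; A_2A_3 = 19·15·4 = 1140; A_3A_4 = 15·4·2 = 120.
Length 3: A_1..A_3: k=1: 0+1140+10·19·4=1900; k=2: 2850+0+10·15·4=3450 → min 1900 | A_2..A_4: k=2: 0+120+19·15·2=690; k=3: 1140+0+19·4·2=1292 → min 690.
Top-level splits: k=1: (A_1..A_1)·(A_2..A_4) → 0+690+10·19·2 = 1070; k=2: (A_1..A_2)·(A_3..A_4) → 2850+120+10·15·2 = 3270; k=3: (A_1..A_3)·(A_4..A_4) → 1900+0+10·4·2 = 1980.
Best split is after A_1, i.e. k = 1.

1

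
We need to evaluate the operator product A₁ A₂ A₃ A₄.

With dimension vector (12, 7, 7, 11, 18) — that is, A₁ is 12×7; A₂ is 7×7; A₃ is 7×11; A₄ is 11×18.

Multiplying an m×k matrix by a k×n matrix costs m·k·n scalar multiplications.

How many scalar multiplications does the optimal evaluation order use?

Adjacent pairs: A₁A₂ = 12·7·7 = 588; A₂A₃ = 7·7·11 = 539; A₃A₄ = 7·11·18 = 1386.
Length 3: A₁..A₃: k=1: 0+539+12·7·11=1463; k=2: 588+0+12·7·11=1512 → min 1463 | A₂..A₄: k=2: 0+1386+7·7·18=2268; k=3: 539+0+7·11·18=1925 → min 1925.
Length 4: A₁..A₄: k=1: 0+1925+12·7·18=3437; k=2: 588+1386+12·7·18=3486; k=3: 1463+0+12·11·18=3839 → min 3437.
Optimal order: (A₁ ((A₂ A₃) A₄)) with cost 3437.

3437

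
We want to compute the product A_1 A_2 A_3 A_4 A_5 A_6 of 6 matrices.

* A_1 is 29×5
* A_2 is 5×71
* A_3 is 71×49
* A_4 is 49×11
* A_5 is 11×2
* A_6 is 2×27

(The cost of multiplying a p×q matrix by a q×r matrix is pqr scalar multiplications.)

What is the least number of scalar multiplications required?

10602

Adjacent pairs: A_1A_2 = 29·5·71 = 10295; A_2A_3 = 5·71·49 = 17395; A_3A_4 = 71·49·11 = 38269; A_4A_5 = 49·11·2 = 1078; A_5A_6 = 11·2·27 = 594.
Length 3: A_1..A_3: k=1: 0+17395+29·5·49=24500; k=2: 10295+0+29·71·49=111186 → min 24500 | A_2..A_4: k=2: 0+38269+5·71·11=42174; k=3: 17395+0+5·49·11=20090 → min 20090 | A_3..A_5: k=3: 0+1078+71·49·2=8036; k=4: 38269+0+71·11·2=39831 → min 8036 | A_4..A_6: k=4: 0+594+49·11·27=15147; k=5: 1078+0+49·2·27=3724 → min 3724.
Length 4: A_1..A_4: k=1: 0+20090+29·5·11=21685; k=2: 10295+38269+29·71·11=71213; k=3: 24500+0+29·49·11=40131 → min 21685 | A_2..A_5: k=2: 0+8036+5·71·2=8746; k=3: 17395+1078+5·49·2=18963; k=4: 20090+0+5·11·2=20200 → min 8746 | A_3..A_6: k=3: 0+3724+71·49·27=97657; k=4: 38269+594+71·11·27=59950; k=5: 8036+0+71·2·27=11870 → min 11870.
Length 5: A_1..A_5: k=1: 0+8746+29·5·2=9036; k=2: 10295+8036+29·71·2=22449; k=3: 24500+1078+29·49·2=28420; k=4: 21685+0+29·11·2=22323 → min 9036 | A_2..A_6: k=2: 0+11870+5·71·27=21455; k=3: 17395+3724+5·49·27=27734; k=4: 20090+594+5·11·27=22169; k=5: 8746+0+5·2·27=9016 → min 9016.
Length 6: A_1..A_6: k=1: 0+9016+29·5·27=12931; k=2: 10295+11870+29·71·27=77758; k=3: 24500+3724+29·49·27=66591; k=4: 21685+594+29·11·27=30892; k=5: 9036+0+29·2·27=10602 → min 10602.
Optimal order: ((A_1 (A_2 (A_3 (A_4 A_5)))) A_6) with cost 10602.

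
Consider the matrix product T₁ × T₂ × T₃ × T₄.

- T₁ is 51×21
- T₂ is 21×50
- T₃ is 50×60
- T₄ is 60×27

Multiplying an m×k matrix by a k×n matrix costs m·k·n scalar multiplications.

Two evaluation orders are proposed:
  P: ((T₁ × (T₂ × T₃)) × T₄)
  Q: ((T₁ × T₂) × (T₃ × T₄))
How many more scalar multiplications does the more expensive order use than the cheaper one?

Order P = ((T₁ × (T₂ × T₃)) × T₄): (T₂ × T₃): 21×50 by 50×60 → 21×60, cost 21·50·60 = 63000; (T₁ × (T₂ × T₃)): 51×21 by 21×60 → 51×60, cost 51·21·60 = 64260; cumulative 127260; ((T₁ × (T₂ × T₃)) × T₄): 51×60 by 60×27 → 51×27, cost 51·60·27 = 82620; cumulative 209880. Total 209880.
Order Q = ((T₁ × T₂) × (T₃ × T₄)): (T₁ × T₂): 51×21 by 21×50 → 51×50, cost 51·21·50 = 53550; (T₃ × T₄): 50×60 by 60×27 → 50×27, cost 50·60·27 = 81000; ((T₁ × T₂) × (T₃ × T₄)): 51×50 by 50×27 → 51×27, cost 51·50·27 = 68850; cumulative 203400. Total 203400.
Difference: |209880 − 203400| = 6480.

6480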